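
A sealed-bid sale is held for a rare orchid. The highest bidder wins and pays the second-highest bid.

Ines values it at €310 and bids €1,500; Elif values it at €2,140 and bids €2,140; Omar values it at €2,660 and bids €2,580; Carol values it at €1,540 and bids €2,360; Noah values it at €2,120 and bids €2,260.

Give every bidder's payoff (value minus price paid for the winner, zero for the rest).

Sorted high to low: Omar €2,580, then Carol €2,360, then Noah €2,260, then Elif €2,140, then Ines €1,500.
Omar has the top bid and wins; the price is the second-highest bid, €2,360.
Omar's payoff = €2,660 − €2,360 = €300. All other bidders lose, so their payoff is 0.

Payoffs: Ines €0, Elif €0, Omar €300, Carol €0, Noah €0.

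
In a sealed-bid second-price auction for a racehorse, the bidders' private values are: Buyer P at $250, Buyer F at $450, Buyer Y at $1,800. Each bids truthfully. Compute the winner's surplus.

Bids in descending order: Buyer Y $1,800; Buyer F $450; Buyer P $250.
Buyer Y wins with the top bid and pays the second-highest, $450.
Surplus = $1,800 − $450 = $1,350.

$1,350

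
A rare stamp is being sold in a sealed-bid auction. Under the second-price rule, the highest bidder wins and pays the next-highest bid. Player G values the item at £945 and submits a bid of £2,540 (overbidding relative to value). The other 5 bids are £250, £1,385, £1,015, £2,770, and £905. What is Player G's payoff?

Highest competing bid: £2,770.
Player G's bid £2,540 is not the highest, so Player G loses, pays nothing, and earns zero payoff.

£0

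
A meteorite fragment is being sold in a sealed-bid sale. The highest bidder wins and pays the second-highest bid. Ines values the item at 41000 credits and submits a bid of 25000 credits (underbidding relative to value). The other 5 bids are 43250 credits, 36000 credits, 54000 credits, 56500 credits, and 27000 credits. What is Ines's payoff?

Payoff = 0 credits.

Highest competing bid: 56500 credits.
Ines's bid 25000 credits is not the highest, so Ines loses, pays nothing, and earns zero payoff.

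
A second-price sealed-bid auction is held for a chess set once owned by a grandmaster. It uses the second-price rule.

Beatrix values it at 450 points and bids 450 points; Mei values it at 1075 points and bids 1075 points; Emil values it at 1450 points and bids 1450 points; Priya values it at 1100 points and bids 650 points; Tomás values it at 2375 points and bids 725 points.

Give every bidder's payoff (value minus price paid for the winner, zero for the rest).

Payoffs: Beatrix 0 points, Mei 0 points, Emil 375 points, Priya 0 points, Tomás 0 points.

Sorted high to low: Emil 1450 points > Mei 1075 points > Tomás 725 points > Priya 650 points > Beatrix 450 points.
Emil has the top bid and wins; the price is the second-highest bid, 1075 points.
Emil's payoff = 1450 points − 1075 points = 375 points. All other bidders lose, so their payoff is 0.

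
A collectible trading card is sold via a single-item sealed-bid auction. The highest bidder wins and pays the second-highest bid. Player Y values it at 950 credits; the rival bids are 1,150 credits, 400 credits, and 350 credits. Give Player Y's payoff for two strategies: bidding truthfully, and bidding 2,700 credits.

The highest competing bid is 1,150 credits.
Bidding truthfully at 950 credits: the top bid is 1,150 credits (a rival), so Player Y loses. Payoff = 0 credits.
Bidding 2,700 credits: Player Y has the top bid, wins, and pays the second-highest bid 1,150 credits. Payoff = 950 credits − 1,150 credits = -200 credits.
This is the dominant-strategy logic: truthful bidding weakly beats any alternative.

Truthful: 0 credits; alternative: -200 credits.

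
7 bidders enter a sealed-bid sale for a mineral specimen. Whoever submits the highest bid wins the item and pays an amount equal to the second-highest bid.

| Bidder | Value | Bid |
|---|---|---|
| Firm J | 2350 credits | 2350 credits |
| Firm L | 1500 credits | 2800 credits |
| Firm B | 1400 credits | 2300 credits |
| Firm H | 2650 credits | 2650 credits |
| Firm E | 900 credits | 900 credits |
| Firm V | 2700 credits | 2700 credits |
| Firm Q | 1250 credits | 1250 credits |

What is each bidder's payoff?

Bids in descending order: Firm L 2800 credits, then Firm V 2700 credits, then Firm H 2650 credits, then Firm J 2350 credits, then Firm B 2300 credits, then Firm Q 1250 credits, then Firm E 900 credits.
Firm L has the top bid and wins; the price is the second-highest bid, 2700 credits.
Firm L's payoff = 1500 credits − 2700 credits = -1200 credits. All other bidders lose, so their payoff is 0.

Payoffs: Firm J 0 credits, Firm L -1200 credits, Firm B 0 credits, Firm H 0 credits, Firm E 0 credits, Firm V 0 credits, Firm Q 0 credits.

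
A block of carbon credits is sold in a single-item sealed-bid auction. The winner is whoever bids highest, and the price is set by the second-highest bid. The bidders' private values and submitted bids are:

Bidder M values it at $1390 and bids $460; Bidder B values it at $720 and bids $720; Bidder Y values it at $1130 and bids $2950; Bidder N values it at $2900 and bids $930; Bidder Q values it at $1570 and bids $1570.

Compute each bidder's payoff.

Ranking the bids: Bidder Y $2950 > Bidder Q $1570 > Bidder N $930 > Bidder B $720 > Bidder M $460.
Bidder Y has the top bid and wins; the price is the second-highest bid, $1570.
Bidder Y's payoff = $1130 − $1570 = -$440. All other bidders lose, so their payoff is 0.

Payoffs: Bidder M $0, Bidder B $0, Bidder Y -$440, Bidder N $0, Bidder Q $0.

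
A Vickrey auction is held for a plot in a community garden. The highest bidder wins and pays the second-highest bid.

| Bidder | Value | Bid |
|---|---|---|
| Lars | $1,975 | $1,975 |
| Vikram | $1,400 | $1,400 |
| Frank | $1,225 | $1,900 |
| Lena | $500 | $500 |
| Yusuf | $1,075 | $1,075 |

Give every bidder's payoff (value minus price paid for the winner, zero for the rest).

Lars $75, Vikram $0, Frank $0, Lena $0, Yusuf $0.

Ranking the bids: Lars $1,975; Frank $1,900; Vikram $1,400; Yusuf $1,075; Lena $500.
Lars has the top bid and wins; the price is the second-highest bid, $1,900.
Lars's payoff = $1,975 − $1,900 = $75. All other bidders lose, so their payoff is 0.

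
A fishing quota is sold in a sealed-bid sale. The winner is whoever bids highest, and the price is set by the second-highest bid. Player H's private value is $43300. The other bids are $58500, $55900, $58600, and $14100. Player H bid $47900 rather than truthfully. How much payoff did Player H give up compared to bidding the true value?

The highest competing bid is $58600.
Bidding truthfully at $43300: the top bid is $58600 (a rival), so Player H loses. Payoff = $0.
Bidding $47900: the top bid is $58600 (a rival), so Player H loses. Payoff = $0.
Regret = truthful payoff − actual payoff = $0 − $0 = $0.

Regret: $0.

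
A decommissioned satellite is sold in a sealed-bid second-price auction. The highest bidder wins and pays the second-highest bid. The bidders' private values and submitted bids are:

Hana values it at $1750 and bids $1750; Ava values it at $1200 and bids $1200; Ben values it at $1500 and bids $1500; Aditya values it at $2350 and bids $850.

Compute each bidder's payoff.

Payoffs: Hana $250, Ava $0, Ben $0, Aditya $0.

Sorted high to low: Hana $1750; Ben $1500; Ava $1200; Aditya $850.
Hana has the top bid and wins; the price is the second-highest bid, $1500.
Hana's payoff = $1750 − $1500 = $250. All other bidders lose, so their payoff is 0.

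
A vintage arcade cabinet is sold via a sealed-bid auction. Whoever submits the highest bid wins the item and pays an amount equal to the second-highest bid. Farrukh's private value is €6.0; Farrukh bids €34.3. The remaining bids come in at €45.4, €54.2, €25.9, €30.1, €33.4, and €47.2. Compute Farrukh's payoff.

Farrukh's payoff: €0.0.

Highest competing bid: €54.2.
Farrukh's bid €34.3 is not the highest, so Farrukh loses, pays nothing, and earns zero payoff.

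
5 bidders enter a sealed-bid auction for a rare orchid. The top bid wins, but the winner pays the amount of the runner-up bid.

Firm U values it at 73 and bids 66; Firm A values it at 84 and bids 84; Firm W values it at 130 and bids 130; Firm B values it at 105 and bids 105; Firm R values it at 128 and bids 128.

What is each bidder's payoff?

Payoffs: Firm U 0, Firm A 0, Firm W 2, Firm B 0, Firm R 0.

Ranking the bids: Firm W 130, then Firm R 128, then Firm B 105, then Firm A 84, then Firm U 66.
Firm W has the top bid and wins; the price is the second-highest bid, 128.
Firm W's payoff = 130 − 128 = 2. All other bidders lose, so their payoff is 0.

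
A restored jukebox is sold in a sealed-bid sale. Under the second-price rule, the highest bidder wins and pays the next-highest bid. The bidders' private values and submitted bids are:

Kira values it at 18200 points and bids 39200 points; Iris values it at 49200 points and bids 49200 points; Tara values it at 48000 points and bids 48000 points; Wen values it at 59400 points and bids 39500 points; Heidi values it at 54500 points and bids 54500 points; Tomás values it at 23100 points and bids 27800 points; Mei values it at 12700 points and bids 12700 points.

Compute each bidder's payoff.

Ranking the bids: Heidi 54500 points, then Iris 49200 points, then Tara 48000 points, then Wen 39500 points, then Kira 39200 points, then Tomás 27800 points, then Mei 12700 points.
Heidi has the top bid and wins; the price is the second-highest bid, 49200 points.
Heidi's payoff = 54500 points − 49200 points = 5300 points. All other bidders lose, so their payoff is 0.

Kira 0 points, Iris 0 points, Tara 0 points, Wen 0 points, Heidi 5300 points, Tomás 0 points, Mei 0 points.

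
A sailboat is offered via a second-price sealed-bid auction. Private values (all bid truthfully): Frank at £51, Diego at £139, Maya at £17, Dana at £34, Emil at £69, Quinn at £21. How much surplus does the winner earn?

Sorted high to low: Diego £139 > Emil £69 > Frank £51 > Dana £34 > Quinn £21 > Maya £17.
Diego wins with the top bid and pays the second-highest, £69.
Surplus = £139 − £69 = £70.

Winner's surplus: £70.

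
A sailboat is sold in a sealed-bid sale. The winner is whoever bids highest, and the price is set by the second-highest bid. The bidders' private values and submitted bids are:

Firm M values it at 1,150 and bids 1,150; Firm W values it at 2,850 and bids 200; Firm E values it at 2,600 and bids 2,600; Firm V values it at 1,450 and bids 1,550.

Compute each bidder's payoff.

Payoffs: Firm M 0, Firm W 0, Firm E 1,050, Firm V 0.

Ranking the bids: Firm E 2,600 > Firm V 1,550 > Firm M 1,150 > Firm W 200.
Firm E has the top bid and wins; the price is the second-highest bid, 1,550.
Firm E's payoff = 2,600 − 1,550 = 1,050. All other bidders lose, so their payoff is 0.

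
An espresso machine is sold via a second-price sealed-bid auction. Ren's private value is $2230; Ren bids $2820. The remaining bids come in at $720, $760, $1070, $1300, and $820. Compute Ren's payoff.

Highest competing bid: $1300.
Ren's bid $2820 is the highest overall, so Ren wins and pays the second-highest bid, $1300.
Payoff = value − price = $2230 − $1300 = $930.

Payoff = $930.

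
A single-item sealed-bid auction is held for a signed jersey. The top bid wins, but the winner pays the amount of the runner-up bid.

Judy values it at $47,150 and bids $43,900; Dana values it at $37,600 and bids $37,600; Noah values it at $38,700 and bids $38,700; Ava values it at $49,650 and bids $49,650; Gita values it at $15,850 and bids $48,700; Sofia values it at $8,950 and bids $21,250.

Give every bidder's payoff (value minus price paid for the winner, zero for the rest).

Ranking the bids: Ava $49,650; Gita $48,700; Judy $43,900; Noah $38,700; Dana $37,600; Sofia $21,250.
Ava has the top bid and wins; the price is the second-highest bid, $48,700.
Ava's payoff = $49,650 − $48,700 = $950. All other bidders lose, so their payoff is 0.

Payoffs: Judy $0, Dana $0, Noah $0, Ava $950, Gita $0, Sofia $0.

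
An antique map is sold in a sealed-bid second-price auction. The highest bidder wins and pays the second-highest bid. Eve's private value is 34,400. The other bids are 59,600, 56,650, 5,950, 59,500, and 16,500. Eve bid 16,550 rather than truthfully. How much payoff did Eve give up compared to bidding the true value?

0

The highest competing bid is 59,600.
Bidding truthfully at 34,400: the top bid is 59,600 (a rival), so Eve loses. Payoff = 0.
Bidding 16,550: the top bid is 59,600 (a rival), so Eve loses. Payoff = 0.
Regret = truthful payoff − actual payoff = 0 − 0 = 0.
The bid only affects whether you win, not the price — here both bids land on the same side of the top rival bid, so the deviation is payoff-neutral.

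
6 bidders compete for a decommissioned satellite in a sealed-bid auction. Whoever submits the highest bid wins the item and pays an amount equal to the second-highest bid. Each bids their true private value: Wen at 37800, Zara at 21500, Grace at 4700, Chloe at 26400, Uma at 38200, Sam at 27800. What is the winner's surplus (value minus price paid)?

Bids in descending order: Uma 38200 > Wen 37800 > Sam 27800 > Chloe 26400 > Zara 21500 > Grace 4700.
Uma wins with the top bid and pays the second-highest, 37800.
Surplus = 38200 − 37800 = 400.

Surplus = 400.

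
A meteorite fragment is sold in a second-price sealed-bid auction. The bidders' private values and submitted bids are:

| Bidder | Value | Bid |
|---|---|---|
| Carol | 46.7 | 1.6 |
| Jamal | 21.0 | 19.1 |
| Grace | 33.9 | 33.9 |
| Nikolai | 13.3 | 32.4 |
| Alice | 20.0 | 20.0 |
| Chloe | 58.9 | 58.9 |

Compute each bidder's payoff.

Ordered from highest: Chloe 58.9, then Grace 33.9, then Nikolai 32.4, then Alice 20.0, then Jamal 19.1, then Carol 1.6.
Chloe has the top bid and wins; the price is the second-highest bid, 33.9.
Chloe's payoff = 58.9 − 33.9 = 25.0. All other bidders lose, so their payoff is 0.

Carol 0.0, Jamal 0.0, Grace 0.0, Nikolai 0.0, Alice 0.0, Chloe 25.0.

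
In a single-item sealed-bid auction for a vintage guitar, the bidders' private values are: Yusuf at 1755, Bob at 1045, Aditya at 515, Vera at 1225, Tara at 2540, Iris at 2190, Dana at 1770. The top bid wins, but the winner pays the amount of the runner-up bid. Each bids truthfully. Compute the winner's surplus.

Ranking the bids: Tara 2540; Iris 2190; Dana 1770; Yusuf 1755; Vera 1225; Bob 1045; Aditya 515.
Tara wins with the top bid and pays the second-highest, 2190.
Surplus = 2540 − 2190 = 350.

350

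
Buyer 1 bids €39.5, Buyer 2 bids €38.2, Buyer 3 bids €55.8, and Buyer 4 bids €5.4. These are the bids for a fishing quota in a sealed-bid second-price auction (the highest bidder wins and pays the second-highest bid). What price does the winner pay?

Sorted high to low: Buyer 3 €55.8 > Buyer 1 €39.5 > Buyer 2 €38.2 > Buyer 4 €5.4.
Buyer 3 is the highest bidder, so Buyer 3 wins.
Under the second-price rule, the price is the second-highest bid: €39.5.

€39.5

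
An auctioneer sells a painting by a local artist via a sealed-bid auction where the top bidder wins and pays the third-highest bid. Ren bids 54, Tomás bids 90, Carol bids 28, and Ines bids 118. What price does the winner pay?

Ranking the bids: Ines 118 > Tomás 90 > Ren 54 > Carol 28.
Ines is the highest bidder, so Ines wins.
Under the third-price rule, the price is the third-highest bid: 54.

54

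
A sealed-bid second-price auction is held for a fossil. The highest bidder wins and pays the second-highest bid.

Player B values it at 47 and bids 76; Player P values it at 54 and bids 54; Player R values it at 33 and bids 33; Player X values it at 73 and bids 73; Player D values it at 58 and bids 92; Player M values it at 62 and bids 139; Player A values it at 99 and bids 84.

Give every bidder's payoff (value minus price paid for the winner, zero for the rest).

Payoffs: Player B 0, Player P 0, Player R 0, Player X 0, Player D 0, Player M -30, Player A 0.

Ranking the bids: Player M 139, then Player D 92, then Player A 84, then Player B 76, then Player X 73, then Player P 54, then Player R 33.
Player M has the top bid and wins; the price is the second-highest bid, 92.
Player M's payoff = 62 − 92 = -30. All other bidders lose, so their payoff is 0.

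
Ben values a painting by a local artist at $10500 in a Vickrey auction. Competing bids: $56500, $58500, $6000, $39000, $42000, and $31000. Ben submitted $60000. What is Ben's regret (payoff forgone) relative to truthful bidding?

Payoff forgone: $48000.

The highest competing bid is $58500.
Bidding truthfully at $10500: the top bid is $58500 (a rival), so Ben loses. Payoff = $0.
Bidding $60000: Ben has the top bid, wins, and pays the second-highest bid $58500. Payoff = $10500 − $58500 = -$48000.
Regret = truthful payoff − actual payoff = $0 − -$48000 = $48000.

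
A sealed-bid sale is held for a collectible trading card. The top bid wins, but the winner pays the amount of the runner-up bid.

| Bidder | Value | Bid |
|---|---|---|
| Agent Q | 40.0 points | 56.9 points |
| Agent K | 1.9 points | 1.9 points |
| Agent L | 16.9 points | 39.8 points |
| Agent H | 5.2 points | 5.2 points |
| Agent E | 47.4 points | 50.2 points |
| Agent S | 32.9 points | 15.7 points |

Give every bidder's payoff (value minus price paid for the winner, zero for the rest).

Sorted high to low: Agent Q 56.9 points, then Agent E 50.2 points, then Agent L 39.8 points, then Agent S 15.7 points, then Agent H 5.2 points, then Agent K 1.9 points.
Agent Q has the top bid and wins; the price is the second-highest bid, 50.2 points.
Agent Q's payoff = 40.0 points − 50.2 points = -10.2 points. All other bidders lose, so their payoff is 0.

Agent Q -10.2 points, Agent K 0.0 points, Agent L 0.0 points, Agent H 0.0 points, Agent E 0.0 points, Agent S 0.0 points.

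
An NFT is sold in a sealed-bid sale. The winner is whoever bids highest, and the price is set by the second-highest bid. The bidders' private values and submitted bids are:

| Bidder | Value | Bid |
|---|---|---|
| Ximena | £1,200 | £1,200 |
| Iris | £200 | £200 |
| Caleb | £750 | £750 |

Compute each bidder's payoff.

Ranking the bids: Ximena £1,200, then Caleb £750, then Iris £200.
Ximena has the top bid and wins; the price is the second-highest bid, £750.
Ximena's payoff = £1,200 − £750 = £450. All other bidders lose, so their payoff is 0.

Payoffs: Ximena £450, Iris £0, Caleb £0.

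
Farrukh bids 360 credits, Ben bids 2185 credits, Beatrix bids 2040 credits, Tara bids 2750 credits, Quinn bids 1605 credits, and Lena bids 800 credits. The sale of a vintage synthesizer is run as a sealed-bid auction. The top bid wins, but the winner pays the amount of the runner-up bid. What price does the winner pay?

Ordered from highest: Tara 2750 credits > Ben 2185 credits > Beatrix 2040 credits > Quinn 1605 credits > Lena 800 credits > Farrukh 360 credits.
Tara has the highest bid, so Tara wins.
The second-highest bid is 2185 credits, so that is what Tara pays.

The winner pays 2185 credits.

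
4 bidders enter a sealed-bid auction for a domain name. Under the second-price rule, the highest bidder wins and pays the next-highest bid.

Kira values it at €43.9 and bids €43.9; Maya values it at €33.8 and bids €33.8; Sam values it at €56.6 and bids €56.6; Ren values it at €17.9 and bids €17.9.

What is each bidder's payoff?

Kira €0.0, Maya €0.0, Sam €12.7, Ren €0.0.

Ranking the bids: Sam €56.6; Kira €43.9; Maya €33.8; Ren €17.9.
Sam has the top bid and wins; the price is the second-highest bid, €43.9.
Sam's payoff = €56.6 − €43.9 = €12.7. All other bidders lose, so their payoff is 0.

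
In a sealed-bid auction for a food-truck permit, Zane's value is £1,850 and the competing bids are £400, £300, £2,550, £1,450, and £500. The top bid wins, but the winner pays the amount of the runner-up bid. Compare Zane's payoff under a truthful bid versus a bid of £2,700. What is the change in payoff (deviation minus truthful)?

-£700

The highest competing bid is £2,550.
Bidding truthfully at £1,850: the top bid is £2,550 (a rival), so Zane loses. Payoff = £0.
Bidding £2,700: Zane has the top bid, wins, and pays the second-highest bid £2,550. Payoff = £1,850 − £2,550 = -£700.
Change = -£700 − £0 = -£700.
This is the dominant-strategy logic: truthful bidding weakly beats any alternative.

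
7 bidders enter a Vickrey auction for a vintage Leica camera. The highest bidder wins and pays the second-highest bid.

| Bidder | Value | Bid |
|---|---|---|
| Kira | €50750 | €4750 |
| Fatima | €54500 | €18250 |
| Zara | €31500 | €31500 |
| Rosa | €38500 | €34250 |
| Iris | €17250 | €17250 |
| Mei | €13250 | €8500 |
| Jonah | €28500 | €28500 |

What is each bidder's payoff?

Kira €0, Fatima €0, Zara €0, Rosa €7000, Iris €0, Mei €0, Jonah €0.

Sorted high to low: Rosa €34250 > Zara €31500 > Jonah €28500 > Fatima €18250 > Iris €17250 > Mei €8500 > Kira €4750.
Rosa has the top bid and wins; the price is the second-highest bid, €31500.
Rosa's payoff = €38500 − €31500 = €7000. All other bidders lose, so their payoff is 0.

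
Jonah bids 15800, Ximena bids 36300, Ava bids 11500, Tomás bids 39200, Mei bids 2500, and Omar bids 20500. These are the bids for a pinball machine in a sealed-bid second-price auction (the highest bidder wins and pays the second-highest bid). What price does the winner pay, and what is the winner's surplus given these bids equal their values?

Ordered from highest: Tomás 39200 > Ximena 36300 > Omar 20500 > Jonah 15800 > Ava 11500 > Mei 2500.
Tomás is the highest bidder, so Tomás wins.
Under the second-price rule, the price is the second-highest bid: 36300.
Surplus = 39200 − 36300 = 2900.

The winner pays 36300 for a surplus of 2900.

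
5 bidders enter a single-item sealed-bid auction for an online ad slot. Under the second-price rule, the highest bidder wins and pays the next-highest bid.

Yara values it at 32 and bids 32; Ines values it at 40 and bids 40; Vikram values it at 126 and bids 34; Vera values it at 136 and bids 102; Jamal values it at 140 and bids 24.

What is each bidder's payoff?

Yara 0, Ines 0, Vikram 0, Vera 96, Jamal 0.

Ranking the bids: Vera 102; Ines 40; Vikram 34; Yara 32; Jamal 24.
Vera has the top bid and wins; the price is the second-highest bid, 40.
Vera's payoff = 136 − 40 = 96. All other bidders lose, so their payoff is 0.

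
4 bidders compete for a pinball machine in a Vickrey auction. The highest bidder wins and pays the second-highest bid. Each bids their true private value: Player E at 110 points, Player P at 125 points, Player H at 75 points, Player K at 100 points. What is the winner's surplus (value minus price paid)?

Bids in descending order: Player P 125 points > Player E 110 points > Player K 100 points > Player H 75 points.
Player P wins with the top bid and pays the second-highest, 110 points.
Surplus = 125 points − 110 points = 15 points.

Surplus = 15 points.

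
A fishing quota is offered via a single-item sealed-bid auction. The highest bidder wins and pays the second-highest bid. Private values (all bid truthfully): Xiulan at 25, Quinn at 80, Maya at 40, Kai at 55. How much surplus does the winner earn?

Ranking the bids: Quinn 80, then Kai 55, then Maya 40, then Xiulan 25.
Quinn wins with the top bid and pays the second-highest, 55.
Surplus = 80 − 55 = 25.

25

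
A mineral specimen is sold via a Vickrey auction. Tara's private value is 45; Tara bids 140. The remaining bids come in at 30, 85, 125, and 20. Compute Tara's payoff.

Tara's payoff: -80.

Highest competing bid: 125.
Tara's bid 140 is the highest overall, so Tara wins and pays the second-highest bid, 125.
Payoff = value − price = 45 − 125 = -80.
Overbidding won the item at a price above value — truthful bidding would have avoided this loss.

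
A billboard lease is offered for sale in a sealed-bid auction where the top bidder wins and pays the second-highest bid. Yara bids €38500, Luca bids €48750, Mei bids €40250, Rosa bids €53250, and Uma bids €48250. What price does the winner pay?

Price paid: €48750.

Bids in descending order: Rosa €53250 > Luca €48750 > Uma €48250 > Mei €40250 > Yara €38500.
Rosa is the highest bidder, so Rosa wins.
Under the second-price rule, the price is the second-highest bid: €48750.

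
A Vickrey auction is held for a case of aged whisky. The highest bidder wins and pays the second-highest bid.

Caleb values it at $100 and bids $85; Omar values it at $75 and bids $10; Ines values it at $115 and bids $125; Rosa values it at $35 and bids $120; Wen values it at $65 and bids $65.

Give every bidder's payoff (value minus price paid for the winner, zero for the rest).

Payoffs: Caleb $0, Omar $0, Ines -$5, Rosa $0, Wen $0.

Ordered from highest: Ines $125, then Rosa $120, then Caleb $85, then Wen $65, then Omar $10.
Ines has the top bid and wins; the price is the second-highest bid, $120.
Ines's payoff = $115 − $120 = -$5. All other bidders lose, so their payoff is 0.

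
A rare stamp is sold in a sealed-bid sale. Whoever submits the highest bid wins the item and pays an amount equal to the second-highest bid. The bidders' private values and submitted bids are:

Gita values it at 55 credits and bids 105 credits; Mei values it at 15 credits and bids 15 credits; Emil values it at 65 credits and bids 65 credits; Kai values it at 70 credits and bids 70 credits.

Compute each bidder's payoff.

Payoffs: Gita -15 credits, Mei 0 credits, Emil 0 credits, Kai 0 credits.

Bids in descending order: Gita 105 credits; Kai 70 credits; Emil 65 credits; Mei 15 credits.
Gita has the top bid and wins; the price is the second-highest bid, 70 credits.
Gita's payoff = 55 credits − 70 credits = -15 credits. All other bidders lose, so their payoff is 0.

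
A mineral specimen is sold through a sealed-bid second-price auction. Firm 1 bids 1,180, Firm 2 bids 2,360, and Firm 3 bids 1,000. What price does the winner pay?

Sorted high to low: Firm 2 2,360, then Firm 1 1,180, then Firm 3 1,000.
Firm 2 has the highest bid, so Firm 2 wins.
The second-highest bid is 1,180, so that is what Firm 2 pays.

The winner pays 1,180.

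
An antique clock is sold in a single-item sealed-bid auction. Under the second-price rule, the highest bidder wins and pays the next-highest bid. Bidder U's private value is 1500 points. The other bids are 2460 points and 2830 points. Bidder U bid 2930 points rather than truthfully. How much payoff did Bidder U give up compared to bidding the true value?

1330 points

The highest competing bid is 2830 points.
Bidding truthfully at 1500 points: the top bid is 2830 points (a rival), so Bidder U loses. Payoff = 0 points.
Bidding 2930 points: Bidder U has the top bid, wins, and pays the second-highest bid 2830 points. Payoff = 1500 points − 2830 points = -1330 points.
Regret = truthful payoff − actual payoff = 0 points − -1330 points = 1330 points.
This is the dominant-strategy logic: truthful bidding weakly beats any alternative.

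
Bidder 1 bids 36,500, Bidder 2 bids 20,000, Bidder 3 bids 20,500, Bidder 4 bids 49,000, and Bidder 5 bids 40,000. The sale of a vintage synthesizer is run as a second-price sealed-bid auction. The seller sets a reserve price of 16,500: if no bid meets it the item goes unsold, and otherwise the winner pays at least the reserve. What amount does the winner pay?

Price paid: 40,000.

Sorted high to low: Bidder 4 49,000; Bidder 5 40,000; Bidder 1 36,500; Bidder 3 20,500; Bidder 2 20,000.
Bidder 4 has the highest bid, so Bidder 4 wins.
The second-highest bid is 40,000, which exceeds the reserve, so that sets the price.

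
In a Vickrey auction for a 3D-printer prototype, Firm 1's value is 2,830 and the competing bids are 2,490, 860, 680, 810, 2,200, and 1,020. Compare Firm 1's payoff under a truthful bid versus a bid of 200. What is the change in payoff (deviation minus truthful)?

Change in payoff: -340.

The highest competing bid is 2,490.
Bidding truthfully at 2,830: Firm 1 has the top bid, wins, and pays the second-highest bid 2,490. Payoff = 2,830 − 2,490 = 340.
Bidding 200: the top bid is 2,490 (a rival), so Firm 1 loses. Payoff = 0.
Change = 0 − 340 = -340.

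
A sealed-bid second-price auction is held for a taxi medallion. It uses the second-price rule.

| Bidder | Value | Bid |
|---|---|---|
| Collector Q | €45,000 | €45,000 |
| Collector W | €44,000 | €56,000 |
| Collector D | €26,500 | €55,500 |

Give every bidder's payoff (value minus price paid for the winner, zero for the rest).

Collector Q €0, Collector W -€11,500, Collector D €0.

Bids in descending order: Collector W €56,000 > Collector D €55,500 > Collector Q €45,000.
Collector W has the top bid and wins; the price is the second-highest bid, €55,500.
Collector W's payoff = €44,000 − €55,500 = -€11,500. All other bidders lose, so their payoff is 0.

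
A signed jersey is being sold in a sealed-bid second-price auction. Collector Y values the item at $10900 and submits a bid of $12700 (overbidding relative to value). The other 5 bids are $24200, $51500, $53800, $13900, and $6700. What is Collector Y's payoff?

Highest competing bid: $53800.
Collector Y's bid $12700 is not the highest, so Collector Y loses, pays nothing, and earns zero payoff.

Payoff = $0.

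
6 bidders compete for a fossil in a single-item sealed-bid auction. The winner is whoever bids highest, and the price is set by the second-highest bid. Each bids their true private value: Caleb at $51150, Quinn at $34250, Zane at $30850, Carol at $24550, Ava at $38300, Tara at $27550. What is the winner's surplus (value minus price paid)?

Ordered from highest: Caleb $51150 > Ava $38300 > Quinn $34250 > Zane $30850 > Tara $27550 > Carol $24550.
Caleb wins with the top bid and pays the second-highest, $38300.
Surplus = $51150 − $38300 = $12850.

$12850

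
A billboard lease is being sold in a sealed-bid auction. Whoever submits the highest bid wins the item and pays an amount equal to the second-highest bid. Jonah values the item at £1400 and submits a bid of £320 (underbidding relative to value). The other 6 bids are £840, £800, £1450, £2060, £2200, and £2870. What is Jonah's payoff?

Highest competing bid: £2870.
Jonah's bid £320 is not the highest, so Jonah loses, pays nothing, and earns zero payoff.

£0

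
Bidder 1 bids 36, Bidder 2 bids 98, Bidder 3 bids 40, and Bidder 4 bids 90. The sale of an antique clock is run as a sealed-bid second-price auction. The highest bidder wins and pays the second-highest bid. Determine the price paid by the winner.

The winner pays 90.

Ranking the bids: Bidder 2 98; Bidder 4 90; Bidder 3 40; Bidder 1 36.
Bidder 2 has the highest bid, so Bidder 2 wins.
The second-highest bid is 90, so that is what Bidder 2 pays.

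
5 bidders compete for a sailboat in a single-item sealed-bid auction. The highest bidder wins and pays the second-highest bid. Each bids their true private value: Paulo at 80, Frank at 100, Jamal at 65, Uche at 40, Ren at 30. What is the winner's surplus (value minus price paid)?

20

Ranking the bids: Frank 100; Paulo 80; Jamal 65; Uche 40; Ren 30.
Frank wins with the top bid and pays the second-highest, 80.
Surplus = 100 − 80 = 20.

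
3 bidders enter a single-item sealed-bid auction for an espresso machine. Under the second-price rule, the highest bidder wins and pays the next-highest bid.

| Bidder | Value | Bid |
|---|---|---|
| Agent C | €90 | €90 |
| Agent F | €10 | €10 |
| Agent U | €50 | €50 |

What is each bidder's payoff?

Payoffs: Agent C €40, Agent F €0, Agent U €0.

Ranking the bids: Agent C €90 > Agent U €50 > Agent F €10.
Agent C has the top bid and wins; the price is the second-highest bid, €50.
Agent C's payoff = €90 − €50 = €40. All other bidders lose, so their payoff is 0.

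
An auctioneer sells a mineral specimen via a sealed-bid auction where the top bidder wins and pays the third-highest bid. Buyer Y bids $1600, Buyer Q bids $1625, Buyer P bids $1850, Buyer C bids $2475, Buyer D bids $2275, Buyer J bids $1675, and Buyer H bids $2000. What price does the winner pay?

The winner pays $2000.

Sorted high to low: Buyer C $2475 > Buyer D $2275 > Buyer H $2000 > Buyer P $1850 > Buyer J $1675 > Buyer Q $1625 > Buyer Y $1600.
Buyer C is the highest bidder, so Buyer C wins.
Under the third-price rule, the price is the third-highest bid: $2000.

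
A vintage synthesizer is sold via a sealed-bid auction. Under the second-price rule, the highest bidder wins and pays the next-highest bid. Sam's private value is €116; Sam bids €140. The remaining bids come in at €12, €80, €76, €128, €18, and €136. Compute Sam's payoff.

Highest competing bid: €136.
Sam's bid €140 is the highest overall, so Sam wins and pays the second-highest bid, €136.
Payoff = value − price = €116 − €136 = -€20.
Overbidding won the item at a price above value — truthful bidding would have avoided this loss.

Sam's payoff: -€20.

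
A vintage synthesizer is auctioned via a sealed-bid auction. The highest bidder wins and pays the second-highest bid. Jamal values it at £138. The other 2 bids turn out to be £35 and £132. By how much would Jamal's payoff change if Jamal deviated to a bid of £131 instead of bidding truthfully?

Change in payoff: -£6.

The highest competing bid is £132.
Bidding truthfully at £138: Jamal has the top bid, wins, and pays the second-highest bid £132. Payoff = £138 − £132 = £6.
Bidding £131: the top bid is £132 (a rival), so Jamal loses. Payoff = £0.
Change = £0 − £6 = -£6.
This is the dominant-strategy logic: truthful bidding weakly beats any alternative.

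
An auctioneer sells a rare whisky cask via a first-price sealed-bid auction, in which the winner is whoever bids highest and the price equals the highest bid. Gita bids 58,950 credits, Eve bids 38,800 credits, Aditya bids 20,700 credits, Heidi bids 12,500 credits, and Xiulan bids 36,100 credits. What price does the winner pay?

Ordered from highest: Gita 58,950 credits > Eve 38,800 credits > Xiulan 36,100 credits > Aditya 20,700 credits > Heidi 12,500 credits.
Gita is the highest bidder, so Gita wins.
Under the first-price rule, the price is the highest bid: 58,950 credits.

Price paid: 58,950 credits.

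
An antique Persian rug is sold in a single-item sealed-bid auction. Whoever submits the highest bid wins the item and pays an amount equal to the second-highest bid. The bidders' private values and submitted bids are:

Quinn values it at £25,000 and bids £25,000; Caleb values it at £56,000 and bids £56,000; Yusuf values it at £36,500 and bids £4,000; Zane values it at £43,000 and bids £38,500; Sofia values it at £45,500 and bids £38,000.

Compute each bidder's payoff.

Bids in descending order: Caleb £56,000; Zane £38,500; Sofia £38,000; Quinn £25,000; Yusuf £4,000.
Caleb has the top bid and wins; the price is the second-highest bid, £38,500.
Caleb's payoff = £56,000 − £38,500 = £17,500. All other bidders lose, so their payoff is 0.

Payoffs: Quinn £0, Caleb £17,500, Yusuf £0, Zane £0, Sofia £0.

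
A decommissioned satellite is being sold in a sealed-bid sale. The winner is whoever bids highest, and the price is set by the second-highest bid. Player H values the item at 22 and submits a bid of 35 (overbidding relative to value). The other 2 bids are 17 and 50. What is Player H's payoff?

Highest competing bid: 50.
Player H's bid 35 is not the highest, so Player H loses, pays nothing, and earns zero payoff.

Player H's payoff: 0.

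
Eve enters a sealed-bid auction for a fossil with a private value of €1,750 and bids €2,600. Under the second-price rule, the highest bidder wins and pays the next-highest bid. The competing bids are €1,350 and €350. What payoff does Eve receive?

Eve's payoff: €400.

Highest competing bid: €1,350.
Eve's bid €2,600 is the highest overall, so Eve wins and pays the second-highest bid, €1,350.
Payoff = value − price = €1,750 − €1,350 = €400.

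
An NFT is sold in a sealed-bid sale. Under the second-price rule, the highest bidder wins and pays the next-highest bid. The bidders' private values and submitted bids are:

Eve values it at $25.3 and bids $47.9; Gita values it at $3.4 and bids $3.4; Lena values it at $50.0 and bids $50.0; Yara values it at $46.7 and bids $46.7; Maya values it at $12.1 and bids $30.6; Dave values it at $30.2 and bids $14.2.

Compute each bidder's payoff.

Eve $0.0, Gita $0.0, Lena $2.1, Yara $0.0, Maya $0.0, Dave $0.0.

Sorted high to low: Lena $50.0, then Eve $47.9, then Yara $46.7, then Maya $30.6, then Dave $14.2, then Gita $3.4.
Lena has the top bid and wins; the price is the second-highest bid, $47.9.
Lena's payoff = $50.0 − $47.9 = $2.1. All other bidders lose, so their payoff is 0.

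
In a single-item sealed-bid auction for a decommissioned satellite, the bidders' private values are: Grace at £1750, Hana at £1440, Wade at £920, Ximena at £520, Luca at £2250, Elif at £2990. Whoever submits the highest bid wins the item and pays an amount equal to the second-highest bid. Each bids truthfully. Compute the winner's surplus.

Ordered from highest: Elif £2990, then Luca £2250, then Grace £1750, then Hana £1440, then Wade £920, then Ximena £520.
Elif wins with the top bid and pays the second-highest, £2250.
Surplus = £2990 − £2250 = £740.

Surplus = £740.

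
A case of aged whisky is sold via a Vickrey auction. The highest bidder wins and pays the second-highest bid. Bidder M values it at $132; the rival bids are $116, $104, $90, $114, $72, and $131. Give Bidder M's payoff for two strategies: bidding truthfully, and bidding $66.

(a) $1  (b) $0

The highest competing bid is $131.
Bidding truthfully at $132: Bidder M has the top bid, wins, and pays the second-highest bid $131. Payoff = $132 − $131 = $1.
Bidding $66: the top bid is $131 (a rival), so Bidder M loses. Payoff = $0.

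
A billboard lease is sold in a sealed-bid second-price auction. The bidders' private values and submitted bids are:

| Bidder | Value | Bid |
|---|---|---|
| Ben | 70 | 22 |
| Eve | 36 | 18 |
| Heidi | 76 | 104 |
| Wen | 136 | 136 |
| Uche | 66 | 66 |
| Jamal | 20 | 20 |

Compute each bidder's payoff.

Ordered from highest: Wen 136; Heidi 104; Uche 66; Ben 22; Jamal 20; Eve 18.
Wen has the top bid and wins; the price is the second-highest bid, 104.
Wen's payoff = 136 − 104 = 32. All other bidders lose, so their payoff is 0.

Ben 0, Eve 0, Heidi 0, Wen 32, Uche 0, Jamal 0.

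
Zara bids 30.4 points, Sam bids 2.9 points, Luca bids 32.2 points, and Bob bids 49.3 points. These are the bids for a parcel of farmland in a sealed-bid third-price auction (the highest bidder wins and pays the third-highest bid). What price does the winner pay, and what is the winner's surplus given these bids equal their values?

Ordered from highest: Bob 49.3 points > Luca 32.2 points > Zara 30.4 points > Sam 2.9 points.
Bob is the highest bidder, so Bob wins.
Under the third-price rule, the price is the third-highest bid: 30.4 points.
Surplus = 49.3 points − 30.4 points = 18.9 points.

The winner pays 30.4 points for a surplus of 18.9 points.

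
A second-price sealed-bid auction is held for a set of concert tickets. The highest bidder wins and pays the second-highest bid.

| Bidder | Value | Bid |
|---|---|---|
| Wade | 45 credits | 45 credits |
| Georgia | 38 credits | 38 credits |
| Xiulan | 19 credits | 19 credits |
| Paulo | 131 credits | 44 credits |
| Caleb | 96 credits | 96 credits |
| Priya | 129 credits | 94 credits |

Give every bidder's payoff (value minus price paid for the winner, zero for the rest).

Payoffs: Wade 0 credits, Georgia 0 credits, Xiulan 0 credits, Paulo 0 credits, Caleb 2 credits, Priya 0 credits.

Sorted high to low: Caleb 96 credits > Priya 94 credits > Wade 45 credits > Paulo 44 credits > Georgia 38 credits > Xiulan 19 credits.
Caleb has the top bid and wins; the price is the second-highest bid, 94 credits.
Caleb's payoff = 96 credits − 94 credits = 2 credits. All other bidders lose, so their payoff is 0.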